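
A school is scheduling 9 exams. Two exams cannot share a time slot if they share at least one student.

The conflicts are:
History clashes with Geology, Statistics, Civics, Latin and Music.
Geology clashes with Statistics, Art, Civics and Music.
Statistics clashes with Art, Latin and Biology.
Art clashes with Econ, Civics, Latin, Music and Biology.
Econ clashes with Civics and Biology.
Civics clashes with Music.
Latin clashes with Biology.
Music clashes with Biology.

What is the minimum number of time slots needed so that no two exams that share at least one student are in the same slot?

Geology, Art, Civics, Music all conflict with each other, so at least 4 time slots are needed.
Using 4 time slots: History=1, Geology=3, Statistics=2, Art=1, Econ=4, Civics=2, Latin=4, Music=4, Biology=3. Every pair that conflicts lands in different time slots.

4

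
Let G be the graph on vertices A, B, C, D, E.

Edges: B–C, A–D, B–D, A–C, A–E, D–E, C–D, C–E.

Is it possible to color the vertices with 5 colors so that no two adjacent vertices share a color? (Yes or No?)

The chromatic number is 4. A, C, D, E are pairwise adjacent (a clique of size 4), so at least 4 colors are needed.
4 colors suffice: A=3, B=3, C=2, D=1, E=4.
Since 5 ≥ 4, a proper 5-coloring certainly exists.

Yes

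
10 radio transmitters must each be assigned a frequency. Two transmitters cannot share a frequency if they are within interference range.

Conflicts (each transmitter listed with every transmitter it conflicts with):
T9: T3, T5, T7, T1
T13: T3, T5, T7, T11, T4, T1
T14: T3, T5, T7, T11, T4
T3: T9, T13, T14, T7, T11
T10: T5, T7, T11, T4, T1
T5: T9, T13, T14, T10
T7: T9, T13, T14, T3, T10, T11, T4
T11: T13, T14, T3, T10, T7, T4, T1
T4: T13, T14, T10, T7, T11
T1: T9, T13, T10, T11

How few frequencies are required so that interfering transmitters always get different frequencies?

4

T10, T7, T11, T4 pairwise conflict, so at least 4 frequencies are needed.
4 frequencies suffice: frequency 1 → {T9, T11}; frequency 2 → {T5, T7, T1}; frequency 3 → {T13, T14, T10}; frequency 4 → {T3, T4}. Every pair that conflicts lands in different frequencies.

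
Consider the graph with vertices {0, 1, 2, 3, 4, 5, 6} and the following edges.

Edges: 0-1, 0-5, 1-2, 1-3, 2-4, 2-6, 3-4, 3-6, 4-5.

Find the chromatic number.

The cycle 5-4-2-1-0-5 has odd length 5, so it cannot be 2-colored; at least 3 colors are needed.
A valid assignment using 3 colors: 0=green, 1=red, 2=blue, 3=blue, 4=red, 5=blue, 6=red. No two adjacent vertices share a color.

3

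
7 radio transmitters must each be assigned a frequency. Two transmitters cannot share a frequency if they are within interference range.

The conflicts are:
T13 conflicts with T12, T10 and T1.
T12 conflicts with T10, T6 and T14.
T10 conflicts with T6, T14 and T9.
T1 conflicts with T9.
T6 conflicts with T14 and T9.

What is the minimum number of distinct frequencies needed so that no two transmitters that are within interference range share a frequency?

4

T12, T10, T6, T14 pairwise conflict, so at least 4 frequencies are needed.
4 frequencies suffice: frequency 1 → {T10, T1}; frequency 2 → {T13, T6}; frequency 3 → {T12, T9}; frequency 4 → {T14}. Every pair that conflicts lands in different frequencies.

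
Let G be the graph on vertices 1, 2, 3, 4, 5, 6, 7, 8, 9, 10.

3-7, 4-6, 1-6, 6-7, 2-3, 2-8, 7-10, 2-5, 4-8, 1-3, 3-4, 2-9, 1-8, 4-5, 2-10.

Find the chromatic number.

4 and 5 are adjacent, so at least 2 colors are needed.
A valid assignment using 2 colors: 1=red, 2=red, 3=blue, 4=red, 5=blue, 6=blue, 7=red, 8=blue, 9=blue, 10=blue. Each edge has distinct colors on its endpoints.

2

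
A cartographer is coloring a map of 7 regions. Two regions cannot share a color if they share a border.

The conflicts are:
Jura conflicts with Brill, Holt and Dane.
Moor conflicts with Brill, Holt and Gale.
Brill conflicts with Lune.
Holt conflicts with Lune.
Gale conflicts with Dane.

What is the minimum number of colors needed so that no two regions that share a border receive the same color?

The cycle Holt-Jura-Dane-Gale-Moor-Holt has odd length 5, so it cannot be 2-colored; at least 3 colors are needed.
3 colors suffice: color 1 → {Jura, Moor, Lune}; color 2 → {Brill, Holt, Dane}; color 3 → {Gale}. Every pair that conflicts lands in different colors.

3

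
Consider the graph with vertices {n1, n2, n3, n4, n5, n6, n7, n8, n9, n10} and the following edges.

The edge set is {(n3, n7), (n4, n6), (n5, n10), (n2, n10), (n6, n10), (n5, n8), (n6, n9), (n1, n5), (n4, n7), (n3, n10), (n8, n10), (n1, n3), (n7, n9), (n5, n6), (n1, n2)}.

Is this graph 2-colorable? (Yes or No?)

n5, n8, n10 form a triangle, so at least 3 colors are needed.
So 2 colors are not enough.

No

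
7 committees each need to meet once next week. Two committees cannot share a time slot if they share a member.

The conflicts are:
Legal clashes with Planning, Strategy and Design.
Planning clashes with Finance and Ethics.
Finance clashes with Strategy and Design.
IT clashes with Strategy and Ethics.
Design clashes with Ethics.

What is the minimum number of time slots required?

The cycle Planning-Ethics-IT-Strategy-Legal-Planning has odd length 5, so it cannot be 2-colored; at least 3 time slots are needed.
3 time slots suffice: time slot 1 → {Legal, Finance, Ethics}; time slot 2 → {Planning, Strategy, Design}; time slot 3 → {IT}. No two conflicting committees share a time slot.

3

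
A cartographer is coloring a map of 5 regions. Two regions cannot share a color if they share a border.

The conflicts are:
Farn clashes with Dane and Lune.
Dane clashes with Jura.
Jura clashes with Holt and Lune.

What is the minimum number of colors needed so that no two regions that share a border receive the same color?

Dane and Jura conflict, so at least 2 colors are needed.
One proper 2-coloring: Farn=1, Dane=2, Jura=1, Holt=2, Lune=2. Each listed conflict is separated.

2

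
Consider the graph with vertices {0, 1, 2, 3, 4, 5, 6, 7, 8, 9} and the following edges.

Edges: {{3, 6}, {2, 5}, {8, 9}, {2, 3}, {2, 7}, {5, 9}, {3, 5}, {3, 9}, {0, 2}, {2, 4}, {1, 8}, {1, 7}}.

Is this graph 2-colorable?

No

3, 5, 9 are pairwise adjacent, so at least 3 colors are needed.
So 2 colors are not enough.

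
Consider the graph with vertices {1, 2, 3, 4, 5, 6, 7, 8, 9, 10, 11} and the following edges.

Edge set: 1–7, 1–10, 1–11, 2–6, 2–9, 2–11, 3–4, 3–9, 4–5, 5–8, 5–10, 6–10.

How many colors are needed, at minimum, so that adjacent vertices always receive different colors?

3

The cycle 2-11-1-10-6-2 has odd length 5, so it cannot be 2-colored; at least 3 colors are needed.
A valid assignment using 3 colors: 1=a, 2=a, 3=a, 4=b, 5=a, 6=c, 7=b, 8=b, 9=b, 10=b, 11=b. No two adjacent vertices share a color.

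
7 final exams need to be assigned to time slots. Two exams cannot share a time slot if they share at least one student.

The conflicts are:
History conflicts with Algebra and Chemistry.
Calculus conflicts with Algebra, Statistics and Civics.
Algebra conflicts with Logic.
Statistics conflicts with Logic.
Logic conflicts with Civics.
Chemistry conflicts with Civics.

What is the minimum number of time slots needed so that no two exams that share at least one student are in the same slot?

The cycle Civics-Logic-Algebra-History-Chemistry-Civics has odd length 5, so it cannot be 2-colored; at least 3 time slots are needed.
Using 3 time slots: History=3, Calculus=2, Algebra=1, Statistics=1, Logic=2, Chemistry=2, Civics=1. Every pair that conflicts lands in different time slots.

3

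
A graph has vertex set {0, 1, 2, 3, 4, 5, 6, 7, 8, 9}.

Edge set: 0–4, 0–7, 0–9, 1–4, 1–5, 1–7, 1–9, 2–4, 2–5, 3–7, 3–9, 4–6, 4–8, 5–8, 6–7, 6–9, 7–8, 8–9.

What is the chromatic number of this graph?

2

1 and 4 are adjacent, so at least 2 colors are needed.
One proper 2-coloring: 0=b, 1=b, 2=b, 3=b, 4=a, 5=a, 6=b, 7=a, 8=b, 9=a. Each edge has distinct colors on its endpoints.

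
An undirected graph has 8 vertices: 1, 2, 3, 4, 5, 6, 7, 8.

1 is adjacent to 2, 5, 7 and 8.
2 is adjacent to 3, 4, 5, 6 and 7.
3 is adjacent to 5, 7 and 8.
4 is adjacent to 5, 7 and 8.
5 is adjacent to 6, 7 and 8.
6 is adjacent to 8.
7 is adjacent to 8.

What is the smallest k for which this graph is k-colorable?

1, 2, 5, 7 are pairwise adjacent (a clique of size 4), so at least 4 colors are needed.
4 colors suffice: 1=d, 2=b, 3=d, 4=d, 5=a, 6=c, 7=c, 8=b. Every edge joins two different colors.

4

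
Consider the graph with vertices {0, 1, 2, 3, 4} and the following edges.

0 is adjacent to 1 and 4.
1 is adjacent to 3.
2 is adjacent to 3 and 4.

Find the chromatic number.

3

The cycle 2-3-1-0-4-2 has odd length 5, so it cannot be 2-colored; at least 3 colors are needed.
3 colors suffice: color a → {1, 4}; color b → {0, 3}; color c → {2}. Each edge has distinct colors on its endpoints.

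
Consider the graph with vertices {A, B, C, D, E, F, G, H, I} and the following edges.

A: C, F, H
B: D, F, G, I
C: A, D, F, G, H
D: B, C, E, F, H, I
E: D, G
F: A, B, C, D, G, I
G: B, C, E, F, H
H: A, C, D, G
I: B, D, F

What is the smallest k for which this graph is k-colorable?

B, D, F, I are pairwise adjacent (a clique of size 4), so at least 4 colors are needed.
4 colors suffice: A=blue, B=green, C=green, D=blue, E=red, F=red, G=blue, H=red, I=yellow. No two adjacent vertices share a color.

4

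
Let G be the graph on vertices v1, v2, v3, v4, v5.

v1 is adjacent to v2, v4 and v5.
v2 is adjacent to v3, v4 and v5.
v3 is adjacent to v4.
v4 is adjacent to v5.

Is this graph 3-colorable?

No

v1, v2, v4, v5 form a clique, so at least 4 colors are needed.
So 3 colors are not enough.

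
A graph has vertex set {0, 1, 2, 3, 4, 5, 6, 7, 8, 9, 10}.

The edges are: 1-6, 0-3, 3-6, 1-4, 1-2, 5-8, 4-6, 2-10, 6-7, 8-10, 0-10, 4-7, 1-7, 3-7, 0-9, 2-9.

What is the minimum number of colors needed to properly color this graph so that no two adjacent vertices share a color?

1, 4, 6, 7 are mutually adjacent (a clique of size 4), so at least 4 colors are needed.
One proper 4-coloring: 0=a, 1=c, 2=a, 3=c, 4=d, 5=b, 6=a, 7=b, 8=a, 9=b, 10=b. Each edge has distinct colors on its endpoints.

4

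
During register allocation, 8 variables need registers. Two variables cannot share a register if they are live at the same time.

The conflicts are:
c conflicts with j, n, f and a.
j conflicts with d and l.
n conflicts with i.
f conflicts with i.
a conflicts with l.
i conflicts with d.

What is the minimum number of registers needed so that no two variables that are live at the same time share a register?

3

The cycle n-c-j-d-i-n has odd length 5, so it cannot be 2-colored; at least 3 registers are needed.
3 registers suffice: register 1 → {c, i, l}; register 2 → {j, n, f, a}; register 3 → {d}. Each listed conflict is separated.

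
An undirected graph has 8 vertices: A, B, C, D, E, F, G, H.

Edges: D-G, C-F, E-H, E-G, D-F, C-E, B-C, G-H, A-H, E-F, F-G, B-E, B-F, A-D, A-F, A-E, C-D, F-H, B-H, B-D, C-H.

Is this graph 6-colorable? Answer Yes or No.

Yes

The chromatic number is 5. B, C, E, F, H form a clique, so at least 5 colors are needed.
5 colors suffice: color red → {F}; color blue → {D, H}; color green → {E}; color yellow → {A, C, G}; color purple → {B}.
Since 6 ≥ 5, a proper 6-coloring certainly exists.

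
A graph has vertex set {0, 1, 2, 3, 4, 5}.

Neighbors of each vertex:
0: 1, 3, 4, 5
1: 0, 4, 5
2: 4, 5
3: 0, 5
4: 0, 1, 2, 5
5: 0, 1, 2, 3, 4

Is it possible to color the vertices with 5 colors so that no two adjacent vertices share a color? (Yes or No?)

Yes

The chromatic number is 4. 0, 1, 4, 5 are mutually adjacent (a clique of size 4), so at least 4 colors are needed.
4 colors suffice: color red → {5}; color blue → {0, 2}; color green → {3, 4}; color yellow → {1}.
Since 5 ≥ 4, a proper 5-coloring certainly exists.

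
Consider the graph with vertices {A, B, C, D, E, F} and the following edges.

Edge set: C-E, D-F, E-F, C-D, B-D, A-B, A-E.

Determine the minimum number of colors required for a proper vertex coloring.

The cycle E-F-D-B-A-E has odd length 5, so it cannot be 2-colored; at least 3 colors are needed.
3 colors suffice: color 1 → {D, E}; color 2 → {A, C, F}; color 3 → {B}. Every edge joins two different colors.

3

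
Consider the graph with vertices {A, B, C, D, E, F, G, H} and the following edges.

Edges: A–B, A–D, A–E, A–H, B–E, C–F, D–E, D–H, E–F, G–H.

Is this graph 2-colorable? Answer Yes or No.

A, D, H are mutually adjacent, so at least 3 colors are needed.
So 2 colors are not enough.

No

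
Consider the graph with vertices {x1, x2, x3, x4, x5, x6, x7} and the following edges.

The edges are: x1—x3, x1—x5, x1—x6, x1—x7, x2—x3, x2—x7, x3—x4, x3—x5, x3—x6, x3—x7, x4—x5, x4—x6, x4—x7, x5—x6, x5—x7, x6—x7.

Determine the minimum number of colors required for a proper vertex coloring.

x3, x4, x5, x6, x7 form a clique, so at least 5 colors are needed.
5 colors suffice: color 1 → {x7}; color 2 → {x3}; color 3 → {x2, x5}; color 4 → {x6}; color 5 → {x1, x4}. Each edge has distinct colors on its endpoints.

5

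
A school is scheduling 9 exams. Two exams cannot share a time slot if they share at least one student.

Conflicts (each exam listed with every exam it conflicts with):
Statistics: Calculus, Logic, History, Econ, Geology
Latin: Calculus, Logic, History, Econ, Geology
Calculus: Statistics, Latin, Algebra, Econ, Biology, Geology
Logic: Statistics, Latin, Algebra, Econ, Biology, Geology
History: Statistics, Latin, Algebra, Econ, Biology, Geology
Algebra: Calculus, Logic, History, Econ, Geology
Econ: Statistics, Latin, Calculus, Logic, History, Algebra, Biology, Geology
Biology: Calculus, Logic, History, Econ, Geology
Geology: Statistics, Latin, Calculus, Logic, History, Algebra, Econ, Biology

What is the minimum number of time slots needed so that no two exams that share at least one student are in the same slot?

4

Latin, Calculus, Econ, Geology all conflict with each other, so at least 4 time slots are needed.
Using 4 time slots: Statistics=4, Latin=4, Calculus=3, Logic=3, History=3, Algebra=4, Econ=2, Biology=4, Geology=1. No two conflicting exams share a time slot.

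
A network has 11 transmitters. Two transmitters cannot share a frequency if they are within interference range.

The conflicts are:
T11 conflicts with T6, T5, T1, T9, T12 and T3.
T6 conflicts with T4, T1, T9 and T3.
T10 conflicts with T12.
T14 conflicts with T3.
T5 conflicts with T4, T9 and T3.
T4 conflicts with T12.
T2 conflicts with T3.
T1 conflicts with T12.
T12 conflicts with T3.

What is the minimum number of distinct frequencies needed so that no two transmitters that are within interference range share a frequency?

T11, T6, T3 are mutually in conflict, so at least 3 frequencies are needed.
Using 3 frequencies: T11=2, T6=3, T10=1, T14=2, T5=3, T4=1, T2=2, T1=1, T9=1, T12=3, T3=1. Every pair that conflicts lands in different frequencies.

3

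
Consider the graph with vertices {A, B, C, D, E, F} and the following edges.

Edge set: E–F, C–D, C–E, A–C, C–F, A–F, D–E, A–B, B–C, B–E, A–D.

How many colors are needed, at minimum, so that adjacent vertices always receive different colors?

3

A, C, D form a triangle, so at least 3 colors are needed.
One proper 3-coloring: A=2, B=3, C=1, D=3, E=2, F=3. Every edge joins two different colors.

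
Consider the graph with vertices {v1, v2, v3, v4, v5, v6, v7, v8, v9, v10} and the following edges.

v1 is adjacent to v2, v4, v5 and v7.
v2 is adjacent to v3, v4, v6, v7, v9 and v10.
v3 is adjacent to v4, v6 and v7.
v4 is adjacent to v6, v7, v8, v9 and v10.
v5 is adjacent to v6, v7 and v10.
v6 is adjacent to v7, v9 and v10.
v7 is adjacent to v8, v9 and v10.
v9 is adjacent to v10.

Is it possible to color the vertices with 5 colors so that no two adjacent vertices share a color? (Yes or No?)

v2, v4, v6, v7, v9, v10 form a clique, so at least 6 colors are needed.
So 5 colors are not enough.

No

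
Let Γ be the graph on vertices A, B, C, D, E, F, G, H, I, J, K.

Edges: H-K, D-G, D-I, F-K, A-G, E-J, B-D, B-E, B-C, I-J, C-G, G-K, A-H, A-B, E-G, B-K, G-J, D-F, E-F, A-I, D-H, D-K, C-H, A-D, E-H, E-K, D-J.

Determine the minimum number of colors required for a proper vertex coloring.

E, H, K form a triangle, so at least 3 colors are needed.
A valid assignment using 3 colors: A=green, B=blue, C=red, D=red, E=red, F=blue, G=blue, H=blue, I=blue, J=green, K=green. Each edge has distinct colors on its endpoints.

3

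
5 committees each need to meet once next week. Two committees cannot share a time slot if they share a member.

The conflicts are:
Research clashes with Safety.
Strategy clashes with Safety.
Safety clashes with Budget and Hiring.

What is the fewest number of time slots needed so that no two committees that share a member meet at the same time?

Research and Safety conflict, so at least 2 time slots are needed.
2 time slots suffice: Research=2, Strategy=2, Safety=1, Budget=2, Hiring=2. Every pair that conflicts lands in different time slots.

2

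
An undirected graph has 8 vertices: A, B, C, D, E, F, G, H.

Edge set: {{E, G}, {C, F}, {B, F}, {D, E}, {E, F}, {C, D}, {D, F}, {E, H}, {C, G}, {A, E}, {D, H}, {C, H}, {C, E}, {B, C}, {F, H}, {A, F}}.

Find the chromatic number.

5

C, D, E, F, H are pairwise adjacent (a clique of size 5), so at least 5 colors are needed.
5 colors suffice: color 1 → {B, E}; color 2 → {A, C}; color 3 → {F, G}; color 4 → {H}; color 5 → {D}. Every edge joins two different colors.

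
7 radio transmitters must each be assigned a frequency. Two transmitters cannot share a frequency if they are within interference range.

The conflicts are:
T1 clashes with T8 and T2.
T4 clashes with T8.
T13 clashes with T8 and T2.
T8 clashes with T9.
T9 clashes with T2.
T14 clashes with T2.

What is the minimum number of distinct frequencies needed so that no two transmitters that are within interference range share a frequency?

2

T13 and T8 conflict, so at least 2 frequencies are needed.
2 frequencies suffice: frequency 1 → {T8, T2}; frequency 2 → {T1, T4, T13, T9, T14}. No two conflicting transmitters share a frequency.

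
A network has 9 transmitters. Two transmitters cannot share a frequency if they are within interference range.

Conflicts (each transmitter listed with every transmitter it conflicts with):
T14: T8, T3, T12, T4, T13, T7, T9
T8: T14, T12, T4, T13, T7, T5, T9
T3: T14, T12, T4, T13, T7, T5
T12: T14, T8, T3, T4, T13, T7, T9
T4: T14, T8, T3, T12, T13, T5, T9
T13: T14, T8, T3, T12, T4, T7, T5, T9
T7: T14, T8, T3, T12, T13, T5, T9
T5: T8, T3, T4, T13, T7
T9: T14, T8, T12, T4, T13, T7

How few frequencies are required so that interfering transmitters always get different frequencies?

6

T14, T8, T12, T13, T7, T9 are mutually in conflict, so at least 6 frequencies are needed.
6 frequencies suffice: frequency 1 → {T13}; frequency 2 → {T14, T5}; frequency 3 → {T12}; frequency 4 → {T8, T3}; frequency 5 → {T4, T7}; frequency 6 → {T9}. No two conflicting transmitters share a frequency.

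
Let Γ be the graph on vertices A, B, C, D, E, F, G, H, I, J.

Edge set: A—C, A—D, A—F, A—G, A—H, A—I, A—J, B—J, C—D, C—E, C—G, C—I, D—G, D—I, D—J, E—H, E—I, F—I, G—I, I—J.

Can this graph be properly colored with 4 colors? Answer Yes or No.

A, C, D, G, I are pairwise adjacent (a clique of size 5), so at least 5 colors are needed.
So 4 colors are not enough.

No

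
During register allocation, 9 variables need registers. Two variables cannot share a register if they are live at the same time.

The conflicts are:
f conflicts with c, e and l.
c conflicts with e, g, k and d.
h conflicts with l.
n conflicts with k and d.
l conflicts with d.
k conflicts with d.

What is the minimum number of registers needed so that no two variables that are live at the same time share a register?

f, c, e are mutually in conflict, so at least 3 registers are needed.
A valid assignment using 3 registers: f=2, c=1, h=2, e=3, n=1, l=1, g=2, k=3, d=2. No two conflicting variables share a register.

3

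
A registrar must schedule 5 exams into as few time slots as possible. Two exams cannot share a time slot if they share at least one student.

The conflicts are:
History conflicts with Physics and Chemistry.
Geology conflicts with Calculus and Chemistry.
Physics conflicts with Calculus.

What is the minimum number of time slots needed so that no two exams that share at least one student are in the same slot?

The cycle Calculus-Geology-Chemistry-History-Physics-Calculus has odd length 5, so it cannot be 2-colored; at least 3 time slots are needed.
3 time slots suffice: time slot 1 → {Physics, Chemistry}; time slot 2 → {History, Geology}; time slot 3 → {Calculus}. Every pair that conflicts lands in different time slots.

3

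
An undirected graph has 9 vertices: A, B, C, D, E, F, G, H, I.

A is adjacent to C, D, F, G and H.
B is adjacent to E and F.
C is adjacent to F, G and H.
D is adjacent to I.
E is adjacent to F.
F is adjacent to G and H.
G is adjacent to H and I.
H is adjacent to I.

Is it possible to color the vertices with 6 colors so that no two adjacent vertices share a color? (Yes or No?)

The chromatic number is 5. A, C, F, G, H form a clique, so at least 5 colors are needed.
One proper 5-coloring: A=green, B=green, C=purple, D=blue, E=blue, F=red, G=yellow, H=blue, I=red.
Since 6 ≥ 5, a proper 6-coloring certainly exists.

Yes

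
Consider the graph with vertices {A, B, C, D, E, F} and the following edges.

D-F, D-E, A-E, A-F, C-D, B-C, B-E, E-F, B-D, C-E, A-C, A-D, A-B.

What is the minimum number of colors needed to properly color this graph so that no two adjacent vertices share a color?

A, B, C, D, E are mutually adjacent (a clique of size 5), so at least 5 colors are needed.
A valid assignment using 5 colors: A=2, B=5, C=4, D=3, E=1, F=4. No two adjacent vertices share a color.

5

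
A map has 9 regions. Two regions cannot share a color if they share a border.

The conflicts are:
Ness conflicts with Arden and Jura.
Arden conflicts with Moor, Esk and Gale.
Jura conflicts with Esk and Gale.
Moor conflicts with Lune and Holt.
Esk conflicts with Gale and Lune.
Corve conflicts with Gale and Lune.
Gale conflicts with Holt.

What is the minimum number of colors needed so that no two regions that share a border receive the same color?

Jura, Esk, Gale are mutually in conflict, so at least 3 colors are needed.
3 colors suffice: color 1 → {Ness, Moor, Gale}; color 2 → {Esk, Corve, Holt}; color 3 → {Arden, Jura, Lune}. No two conflicting regions share a color.

3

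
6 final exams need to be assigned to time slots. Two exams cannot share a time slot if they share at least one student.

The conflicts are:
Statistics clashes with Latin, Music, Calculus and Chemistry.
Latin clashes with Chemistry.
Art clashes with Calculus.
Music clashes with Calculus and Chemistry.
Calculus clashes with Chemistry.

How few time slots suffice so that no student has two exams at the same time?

Statistics, Music, Calculus, Chemistry are mutually in conflict, so at least 4 time slots are needed.
4 time slots suffice: time slot 1 → {Art, Chemistry}; time slot 2 → {Statistics}; time slot 3 → {Latin, Calculus}; time slot 4 → {Music}. Each listed conflict is separated.

4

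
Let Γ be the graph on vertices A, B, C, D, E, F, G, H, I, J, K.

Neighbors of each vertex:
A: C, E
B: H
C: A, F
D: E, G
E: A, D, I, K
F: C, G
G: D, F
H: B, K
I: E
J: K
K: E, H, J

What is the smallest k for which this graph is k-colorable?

E and I are adjacent, so at least 2 colors are needed.
One proper 2-coloring: A=2, B=2, C=1, D=2, E=1, F=2, G=1, H=1, I=2, J=1, K=2. No two adjacent vertices share a color.

2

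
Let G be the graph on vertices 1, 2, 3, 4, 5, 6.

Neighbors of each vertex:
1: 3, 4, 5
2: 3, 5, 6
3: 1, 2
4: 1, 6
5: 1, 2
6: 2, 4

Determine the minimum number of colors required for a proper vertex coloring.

The cycle 5-2-6-4-1-5 has odd length 5, so it cannot be 2-colored; at least 3 colors are needed.
3 colors suffice: 1=red, 2=red, 3=blue, 4=green, 5=blue, 6=blue. Each edge has distinct colors on its endpoints.

3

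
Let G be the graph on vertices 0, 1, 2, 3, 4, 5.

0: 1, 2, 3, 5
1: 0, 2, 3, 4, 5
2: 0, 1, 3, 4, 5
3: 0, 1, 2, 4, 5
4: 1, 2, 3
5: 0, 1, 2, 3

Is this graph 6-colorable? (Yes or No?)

Yes

The chromatic number is 5. 0, 1, 2, 3, 5 form a clique, so at least 5 colors are needed.
One proper 5-coloring: 0=yellow, 1=green, 2=red, 3=blue, 4=yellow, 5=purple.
Since 6 ≥ 5, a proper 6-coloring certainly exists.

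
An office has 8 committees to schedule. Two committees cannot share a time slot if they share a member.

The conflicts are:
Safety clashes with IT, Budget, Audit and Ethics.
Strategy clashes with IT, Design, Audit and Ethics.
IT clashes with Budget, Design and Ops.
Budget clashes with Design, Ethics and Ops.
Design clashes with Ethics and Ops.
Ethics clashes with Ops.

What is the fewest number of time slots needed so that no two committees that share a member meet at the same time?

4

Budget, Design, Ethics, Ops all conflict with each other, so at least 4 time slots are needed.
Using 4 time slots: Safety=3, Strategy=2, IT=1, Budget=2, Design=3, Audit=1, Ethics=1, Ops=4. Every pair that conflicts lands in different time slots.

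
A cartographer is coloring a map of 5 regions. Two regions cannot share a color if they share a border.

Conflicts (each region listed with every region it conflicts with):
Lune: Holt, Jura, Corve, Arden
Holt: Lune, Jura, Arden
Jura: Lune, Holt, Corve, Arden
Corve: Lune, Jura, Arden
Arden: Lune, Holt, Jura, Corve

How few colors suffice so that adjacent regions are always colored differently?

4

Lune, Holt, Jura, Arden are mutually in conflict, so at least 4 colors are needed.
4 colors suffice: color 1 → {Lune}; color 2 → {Jura}; color 3 → {Arden}; color 4 → {Holt, Corve}. No two conflicting regions share a color.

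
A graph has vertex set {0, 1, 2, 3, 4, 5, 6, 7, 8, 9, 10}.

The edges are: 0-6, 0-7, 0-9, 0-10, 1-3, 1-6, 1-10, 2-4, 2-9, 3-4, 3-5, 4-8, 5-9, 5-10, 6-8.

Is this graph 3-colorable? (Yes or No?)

The chromatic number is 3. The cycle 3-4-2-9-5-3 has odd length 5, so it cannot be 2-colored; at least 3 colors are needed.
3 colors suffice: color a → {0, 1, 4, 5}; color b → {3, 6, 7, 9, 10}; color c → {2, 8}.
That is already a proper 3-coloring.

Yes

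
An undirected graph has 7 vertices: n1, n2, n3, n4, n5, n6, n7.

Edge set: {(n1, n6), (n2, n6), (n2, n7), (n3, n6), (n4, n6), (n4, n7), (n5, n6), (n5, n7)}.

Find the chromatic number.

n4 and n7 are adjacent, so at least 2 colors are needed.
2 colors suffice: n1=B, n2=B, n3=B, n4=B, n5=B, n6=R, n7=R. Every edge joins two different colors.

2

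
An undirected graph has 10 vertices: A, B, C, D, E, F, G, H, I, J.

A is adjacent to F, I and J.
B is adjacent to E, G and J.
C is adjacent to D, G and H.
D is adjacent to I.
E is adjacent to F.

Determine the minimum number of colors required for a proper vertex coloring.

The cycle A-J-B-E-F-A has odd length 5, so it cannot be 2-colored; at least 3 colors are needed.
3 colors suffice: A=red, B=red, C=red, D=green, E=blue, F=green, G=blue, H=blue, I=blue, J=blue. Each edge has distinct colors on its endpoints.

3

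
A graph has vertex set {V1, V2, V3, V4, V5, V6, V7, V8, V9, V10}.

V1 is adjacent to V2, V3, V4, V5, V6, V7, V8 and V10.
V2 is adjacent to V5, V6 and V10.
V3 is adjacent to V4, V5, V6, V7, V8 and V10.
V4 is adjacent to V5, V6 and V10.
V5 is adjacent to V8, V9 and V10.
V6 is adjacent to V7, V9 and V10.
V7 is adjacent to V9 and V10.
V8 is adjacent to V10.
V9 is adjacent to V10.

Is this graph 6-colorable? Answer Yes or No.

Yes

The chromatic number is 5. V1, V3, V6, V7, V10 are mutually adjacent (a clique of size 5), so at least 5 colors are needed.
A valid assignment using 5 colors: V1=2, V2=4, V3=4, V4=5, V5=3, V6=3, V7=5, V8=5, V9=2, V10=1.
Since 6 ≥ 5, a proper 6-coloring certainly exists.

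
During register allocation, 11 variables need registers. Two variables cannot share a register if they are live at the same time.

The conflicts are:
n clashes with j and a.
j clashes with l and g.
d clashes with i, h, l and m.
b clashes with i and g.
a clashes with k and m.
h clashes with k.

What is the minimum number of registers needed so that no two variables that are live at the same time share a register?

The cycle k-a-m-d-h-k has odd length 5, so it cannot be 2-colored; at least 3 registers are needed.
3 registers suffice: register 1 → {j, d, b, a}; register 2 → {n, i, h, l, m, g}; register 3 → {k}. Each listed conflict is separated.

3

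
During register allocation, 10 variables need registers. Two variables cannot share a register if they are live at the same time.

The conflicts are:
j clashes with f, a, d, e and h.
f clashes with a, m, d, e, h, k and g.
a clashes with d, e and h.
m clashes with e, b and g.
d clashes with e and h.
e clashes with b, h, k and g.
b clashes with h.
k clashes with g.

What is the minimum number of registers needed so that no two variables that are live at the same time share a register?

j, f, a, d, e, h all conflict with each other, so at least 6 registers are needed.
A valid assignment using 6 registers: j=5, f=2, a=6, m=3, d=4, e=1, b=2, h=3, k=3, g=4. Every pair that conflicts lands in different registers.

6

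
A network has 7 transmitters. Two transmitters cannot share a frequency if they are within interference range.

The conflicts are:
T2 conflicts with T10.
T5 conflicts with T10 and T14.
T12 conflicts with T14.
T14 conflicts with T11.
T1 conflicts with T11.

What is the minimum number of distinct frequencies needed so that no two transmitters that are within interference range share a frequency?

T1 and T11 conflict, so at least 2 frequencies are needed.
2 frequencies suffice: T2=2, T5=2, T12=2, T10=1, T14=1, T1=1, T11=2. Each listed conflict is separated.

2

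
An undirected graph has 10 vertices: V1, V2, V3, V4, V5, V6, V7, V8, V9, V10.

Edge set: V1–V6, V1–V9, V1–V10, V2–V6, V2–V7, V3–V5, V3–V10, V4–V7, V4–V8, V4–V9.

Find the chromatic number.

2

V2 and V6 are adjacent, so at least 2 colors are needed.
2 colors suffice: color 1 → {V1, V2, V3, V4}; color 2 → {V5, V6, V7, V8, V9, V10}. Each edge has distinct colors on its endpoints.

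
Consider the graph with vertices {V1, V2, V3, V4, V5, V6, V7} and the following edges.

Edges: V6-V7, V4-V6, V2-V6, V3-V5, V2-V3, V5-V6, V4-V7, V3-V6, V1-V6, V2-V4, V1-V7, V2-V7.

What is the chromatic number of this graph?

V2, V4, V6, V7 form a clique, so at least 4 colors are needed.
4 colors suffice: color 1 → {V6}; color 2 → {V1, V2, V5}; color 3 → {V3, V7}; color 4 → {V4}. Each edge has distinct colors on its endpoints.

4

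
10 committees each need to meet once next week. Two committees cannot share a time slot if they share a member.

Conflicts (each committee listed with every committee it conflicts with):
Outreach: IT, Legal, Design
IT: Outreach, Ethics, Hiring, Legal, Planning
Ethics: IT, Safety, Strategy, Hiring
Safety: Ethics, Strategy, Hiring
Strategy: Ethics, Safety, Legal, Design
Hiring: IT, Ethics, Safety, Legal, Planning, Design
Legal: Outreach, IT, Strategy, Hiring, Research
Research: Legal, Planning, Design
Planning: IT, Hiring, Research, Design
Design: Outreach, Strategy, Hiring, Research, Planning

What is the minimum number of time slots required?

3

Research, Planning, Design are mutually in conflict, so at least 3 time slots are needed.
3 time slots suffice: time slot 1 → {Outreach, Strategy, Hiring, Research}; time slot 2 → {Ethics, Legal, Planning}; time slot 3 → {IT, Safety, Design}. Each listed conflict is separated.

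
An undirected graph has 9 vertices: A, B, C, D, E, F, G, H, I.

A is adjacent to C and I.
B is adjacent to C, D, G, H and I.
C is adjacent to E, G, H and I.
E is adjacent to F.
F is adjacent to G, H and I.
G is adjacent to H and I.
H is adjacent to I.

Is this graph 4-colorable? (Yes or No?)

B, C, G, H, I are mutually adjacent (a clique of size 5), so at least 5 colors are needed.
So 4 colors are not enough.

No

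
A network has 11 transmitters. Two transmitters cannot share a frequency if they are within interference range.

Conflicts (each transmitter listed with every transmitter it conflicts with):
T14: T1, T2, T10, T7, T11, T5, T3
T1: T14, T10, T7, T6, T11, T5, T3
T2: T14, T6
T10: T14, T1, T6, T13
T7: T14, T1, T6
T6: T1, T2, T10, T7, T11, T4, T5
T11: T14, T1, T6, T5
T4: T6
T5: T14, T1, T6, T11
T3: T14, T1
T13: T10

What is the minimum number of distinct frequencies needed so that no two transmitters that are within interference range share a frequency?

4

T14, T1, T11, T5 pairwise conflict, so at least 4 frequencies are needed.
4 frequencies suffice: frequency 1 → {T14, T6, T13}; frequency 2 → {T1, T2, T4}; frequency 3 → {T10, T7, T11, T3}; frequency 4 → {T5}. Each listed conflict is separated.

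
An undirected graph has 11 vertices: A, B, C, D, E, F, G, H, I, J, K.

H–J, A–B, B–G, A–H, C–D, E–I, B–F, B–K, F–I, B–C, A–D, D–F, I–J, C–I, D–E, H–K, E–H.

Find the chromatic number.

2

B and G are adjacent, so at least 2 colors are needed.
A valid assignment using 2 colors: A=2, B=1, C=2, D=1, E=2, F=2, G=2, H=1, I=1, J=2, K=2. No two adjacent vertices share a color.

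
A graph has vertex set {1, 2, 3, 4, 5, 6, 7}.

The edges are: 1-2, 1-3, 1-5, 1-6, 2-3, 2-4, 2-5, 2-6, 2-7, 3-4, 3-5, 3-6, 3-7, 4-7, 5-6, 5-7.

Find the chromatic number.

5

1, 2, 3, 5, 6 form a clique, so at least 5 colors are needed.
A valid assignment using 5 colors: 1=purple, 2=blue, 3=red, 4=green, 5=green, 6=yellow, 7=yellow. Each edge has distinct colors on its endpoints.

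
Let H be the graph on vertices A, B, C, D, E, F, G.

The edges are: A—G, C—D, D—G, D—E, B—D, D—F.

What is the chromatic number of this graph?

D and F are adjacent, so at least 2 colors are needed.
A valid assignment using 2 colors: A=1, B=2, C=2, D=1, E=2, F=2, G=2. Each edge has distinct colors on its endpoints.

2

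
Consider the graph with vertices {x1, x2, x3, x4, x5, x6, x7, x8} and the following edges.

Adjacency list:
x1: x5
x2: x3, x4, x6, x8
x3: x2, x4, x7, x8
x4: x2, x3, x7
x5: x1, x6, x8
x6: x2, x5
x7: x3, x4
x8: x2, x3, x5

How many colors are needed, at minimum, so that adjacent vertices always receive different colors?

3

x2, x3, x4 are pairwise adjacent, so at least 3 colors are needed.
3 colors suffice: x1=blue, x2=red, x3=blue, x4=green, x5=red, x6=blue, x7=red, x8=green. Each edge has distinct colors on its endpoints.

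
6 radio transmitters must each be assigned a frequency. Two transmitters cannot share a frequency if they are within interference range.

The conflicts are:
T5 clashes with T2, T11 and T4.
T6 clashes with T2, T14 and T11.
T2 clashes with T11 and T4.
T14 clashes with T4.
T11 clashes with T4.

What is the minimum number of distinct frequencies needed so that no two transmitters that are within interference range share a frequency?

T5, T2, T11, T4 all conflict with each other, so at least 4 frequencies are needed.
4 frequencies suffice: frequency 1 → {T14, T11}; frequency 2 → {T2}; frequency 3 → {T6, T4}; frequency 4 → {T5}. No two conflicting transmitters share a frequency.

4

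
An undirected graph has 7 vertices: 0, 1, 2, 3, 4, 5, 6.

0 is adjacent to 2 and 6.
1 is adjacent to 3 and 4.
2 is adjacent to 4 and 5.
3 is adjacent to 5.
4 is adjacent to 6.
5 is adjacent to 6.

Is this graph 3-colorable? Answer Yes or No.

Yes

The chromatic number is 3. The cycle 4-2-5-3-1-4 has odd length 5, so it cannot be 2-colored; at least 3 colors are needed.
3 colors suffice: color a → {0, 4, 5}; color b → {2, 3, 6}; color c → {1}.
That is already a proper 3-coloring.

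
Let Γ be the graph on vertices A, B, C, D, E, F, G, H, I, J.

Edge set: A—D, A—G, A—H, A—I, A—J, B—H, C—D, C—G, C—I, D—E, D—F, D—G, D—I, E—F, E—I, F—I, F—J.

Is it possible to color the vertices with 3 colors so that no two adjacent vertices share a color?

D, E, F, I are mutually adjacent (a clique of size 4), so at least 4 colors are needed.
So 3 colors are not enough.

No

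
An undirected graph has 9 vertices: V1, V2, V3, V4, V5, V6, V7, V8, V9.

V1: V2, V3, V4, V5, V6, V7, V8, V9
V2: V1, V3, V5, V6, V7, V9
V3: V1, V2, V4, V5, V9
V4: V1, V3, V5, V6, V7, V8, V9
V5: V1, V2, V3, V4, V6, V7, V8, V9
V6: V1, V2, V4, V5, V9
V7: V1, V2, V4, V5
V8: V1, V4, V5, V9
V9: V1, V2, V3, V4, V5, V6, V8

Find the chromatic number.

V1, V2, V3, V5, V9 form a clique, so at least 5 colors are needed.
A valid assignment using 5 colors: V1=1, V2=3, V3=5, V4=3, V5=2, V6=5, V7=4, V8=5, V9=4. Each edge has distinct colors on its endpoints.

5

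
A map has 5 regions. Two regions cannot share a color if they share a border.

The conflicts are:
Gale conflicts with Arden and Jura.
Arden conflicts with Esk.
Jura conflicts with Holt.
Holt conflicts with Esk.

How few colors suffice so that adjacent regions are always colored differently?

The cycle Holt-Jura-Gale-Arden-Esk-Holt has odd length 5, so it cannot be 2-colored; at least 3 colors are needed.
3 colors suffice: Gale=1, Arden=2, Jura=2, Holt=3, Esk=1. No two conflicting regions share a color.

3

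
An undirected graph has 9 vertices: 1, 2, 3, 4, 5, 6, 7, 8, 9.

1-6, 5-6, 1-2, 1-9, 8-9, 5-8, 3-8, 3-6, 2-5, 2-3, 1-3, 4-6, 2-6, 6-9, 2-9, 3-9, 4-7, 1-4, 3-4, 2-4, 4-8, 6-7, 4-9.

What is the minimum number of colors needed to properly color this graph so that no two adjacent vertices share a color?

1, 2, 3, 4, 6, 9 are mutually adjacent (a clique of size 6), so at least 6 colors are needed.
6 colors suffice: 1=orange, 2=purple, 3=yellow, 4=blue, 5=blue, 6=red, 7=green, 8=red, 9=green. Each edge has distinct colors on its endpoints.

6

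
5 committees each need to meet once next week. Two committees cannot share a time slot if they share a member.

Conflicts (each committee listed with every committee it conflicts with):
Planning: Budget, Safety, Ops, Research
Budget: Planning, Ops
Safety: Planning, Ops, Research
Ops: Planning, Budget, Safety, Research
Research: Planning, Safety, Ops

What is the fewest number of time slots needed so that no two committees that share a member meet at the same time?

Planning, Safety, Ops, Research are mutually in conflict, so at least 4 time slots are needed.
Using 4 time slots: Planning=2, Budget=3, Safety=4, Ops=1, Research=3. No two conflicting committees share a time slot.

4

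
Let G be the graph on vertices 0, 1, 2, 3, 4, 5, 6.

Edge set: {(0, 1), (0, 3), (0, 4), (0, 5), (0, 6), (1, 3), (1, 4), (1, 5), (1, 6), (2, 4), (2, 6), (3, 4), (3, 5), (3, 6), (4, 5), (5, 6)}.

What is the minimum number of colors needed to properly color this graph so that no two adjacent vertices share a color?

5

0, 1, 3, 5, 6 form a clique, so at least 5 colors are needed.
5 colors suffice: color red → {1, 2}; color blue → {0}; color green → {5}; color yellow → {4, 6}; color purple → {3}. Each edge has distinct colors on its endpoints.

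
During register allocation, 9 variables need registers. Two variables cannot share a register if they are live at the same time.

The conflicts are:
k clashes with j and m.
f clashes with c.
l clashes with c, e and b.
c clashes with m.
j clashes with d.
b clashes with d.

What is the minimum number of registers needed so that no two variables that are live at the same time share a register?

3

The cycle j-k-m-c-l-b-d-j has odd length 7, so it cannot be 2-colored; at least 3 registers are needed.
3 registers suffice: register 1 → {k, c, e, d}; register 2 → {f, l, j, m}; register 3 → {b}. Every pair that conflicts lands in different registers.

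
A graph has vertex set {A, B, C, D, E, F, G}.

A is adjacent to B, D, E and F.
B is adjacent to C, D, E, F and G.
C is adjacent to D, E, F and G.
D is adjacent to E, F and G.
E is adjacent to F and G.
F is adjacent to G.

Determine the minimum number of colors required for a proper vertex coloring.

B, C, D, E, F, G form a clique, so at least 6 colors are needed.
6 colors suffice: color 1 → {D}; color 2 → {E}; color 3 → {B}; color 4 → {F}; color 5 → {A, G}; color 6 → {C}. No two adjacent vertices share a color.

6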